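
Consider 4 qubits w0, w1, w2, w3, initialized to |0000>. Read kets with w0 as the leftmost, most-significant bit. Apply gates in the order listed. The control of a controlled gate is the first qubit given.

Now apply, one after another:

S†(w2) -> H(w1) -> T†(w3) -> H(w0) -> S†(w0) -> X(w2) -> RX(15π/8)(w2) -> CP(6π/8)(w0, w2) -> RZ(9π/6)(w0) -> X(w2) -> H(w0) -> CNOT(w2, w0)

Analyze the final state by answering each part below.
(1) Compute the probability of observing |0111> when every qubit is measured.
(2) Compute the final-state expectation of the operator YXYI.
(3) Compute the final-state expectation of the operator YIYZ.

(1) The probability of measuring |0111> is 0.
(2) In the final state, YXYI has expectation sqrt(4 - 2*sqrt(2))/8.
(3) The observable YIYZ averages to sqrt(4 - 2*sqrt(2))/8.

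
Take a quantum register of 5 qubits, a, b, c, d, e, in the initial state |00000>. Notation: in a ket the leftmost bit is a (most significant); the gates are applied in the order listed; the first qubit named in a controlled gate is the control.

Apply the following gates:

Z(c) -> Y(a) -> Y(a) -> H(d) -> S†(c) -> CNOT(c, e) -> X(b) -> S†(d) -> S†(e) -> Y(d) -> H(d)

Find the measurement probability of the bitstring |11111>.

A full measurement returns |11111> with probability 0.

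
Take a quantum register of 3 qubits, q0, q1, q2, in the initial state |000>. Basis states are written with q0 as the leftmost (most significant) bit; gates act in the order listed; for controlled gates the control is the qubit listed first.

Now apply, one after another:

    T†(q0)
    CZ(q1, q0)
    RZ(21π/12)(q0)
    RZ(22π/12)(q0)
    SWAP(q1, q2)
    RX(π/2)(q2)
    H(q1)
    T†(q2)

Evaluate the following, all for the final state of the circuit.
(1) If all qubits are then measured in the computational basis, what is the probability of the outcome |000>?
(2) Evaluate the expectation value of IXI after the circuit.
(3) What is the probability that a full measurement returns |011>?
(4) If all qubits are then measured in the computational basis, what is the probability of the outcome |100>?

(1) Outcome |000> occurs with probability 1/4.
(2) The observable IXI averages to 1.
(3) Outcome |011> occurs with probability 1/4.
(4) The probability of measuring |100> is 0.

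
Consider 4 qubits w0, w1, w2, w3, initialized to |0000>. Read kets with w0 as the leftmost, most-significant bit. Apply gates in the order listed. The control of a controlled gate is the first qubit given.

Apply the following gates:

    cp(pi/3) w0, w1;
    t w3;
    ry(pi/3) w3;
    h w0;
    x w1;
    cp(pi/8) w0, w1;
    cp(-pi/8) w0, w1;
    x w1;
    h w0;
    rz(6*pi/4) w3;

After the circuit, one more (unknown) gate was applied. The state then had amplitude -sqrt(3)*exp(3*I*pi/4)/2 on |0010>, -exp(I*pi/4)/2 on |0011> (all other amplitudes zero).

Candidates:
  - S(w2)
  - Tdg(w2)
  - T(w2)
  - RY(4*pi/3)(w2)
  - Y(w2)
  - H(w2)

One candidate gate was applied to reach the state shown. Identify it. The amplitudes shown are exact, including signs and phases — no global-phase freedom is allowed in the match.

It was Y(w2) that produced the state shown. Key observation: steps 4-9 multiply out to the identity, so the circuit reduces to the remaining gates.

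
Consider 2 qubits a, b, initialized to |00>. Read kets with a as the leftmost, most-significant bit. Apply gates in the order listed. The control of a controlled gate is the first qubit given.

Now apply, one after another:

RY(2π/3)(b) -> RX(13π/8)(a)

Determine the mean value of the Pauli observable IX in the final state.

The observable IX averages to sqrt(3)/2.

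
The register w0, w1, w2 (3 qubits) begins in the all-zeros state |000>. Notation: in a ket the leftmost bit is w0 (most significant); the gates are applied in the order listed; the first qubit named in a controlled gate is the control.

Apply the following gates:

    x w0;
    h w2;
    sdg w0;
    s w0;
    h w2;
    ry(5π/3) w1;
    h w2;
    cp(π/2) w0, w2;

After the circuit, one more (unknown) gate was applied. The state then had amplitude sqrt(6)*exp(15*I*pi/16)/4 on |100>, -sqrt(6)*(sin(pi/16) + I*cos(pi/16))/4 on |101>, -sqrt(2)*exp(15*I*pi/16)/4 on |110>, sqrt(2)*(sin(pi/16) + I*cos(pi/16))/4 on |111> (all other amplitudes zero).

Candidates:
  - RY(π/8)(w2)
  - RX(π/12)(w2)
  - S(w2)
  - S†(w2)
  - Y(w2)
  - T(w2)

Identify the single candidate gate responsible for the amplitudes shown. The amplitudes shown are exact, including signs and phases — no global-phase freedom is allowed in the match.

The unique candidate consistent with the amplitudes is RY(π/8)(w2). Key observation: the block from step 2 through step 5 cancels to the identity and can be dropped.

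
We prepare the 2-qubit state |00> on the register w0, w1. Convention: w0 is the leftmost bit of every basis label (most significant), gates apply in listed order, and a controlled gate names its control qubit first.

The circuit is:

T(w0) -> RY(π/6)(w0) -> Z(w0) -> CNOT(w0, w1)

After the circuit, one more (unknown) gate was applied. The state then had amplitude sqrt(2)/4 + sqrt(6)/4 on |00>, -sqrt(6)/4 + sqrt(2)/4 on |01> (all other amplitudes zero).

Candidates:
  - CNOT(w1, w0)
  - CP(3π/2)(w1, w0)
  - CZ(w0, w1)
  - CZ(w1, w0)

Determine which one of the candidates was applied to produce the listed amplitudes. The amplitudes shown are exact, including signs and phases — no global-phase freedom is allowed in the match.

The unique candidate consistent with the amplitudes is CNOT(w1, w0).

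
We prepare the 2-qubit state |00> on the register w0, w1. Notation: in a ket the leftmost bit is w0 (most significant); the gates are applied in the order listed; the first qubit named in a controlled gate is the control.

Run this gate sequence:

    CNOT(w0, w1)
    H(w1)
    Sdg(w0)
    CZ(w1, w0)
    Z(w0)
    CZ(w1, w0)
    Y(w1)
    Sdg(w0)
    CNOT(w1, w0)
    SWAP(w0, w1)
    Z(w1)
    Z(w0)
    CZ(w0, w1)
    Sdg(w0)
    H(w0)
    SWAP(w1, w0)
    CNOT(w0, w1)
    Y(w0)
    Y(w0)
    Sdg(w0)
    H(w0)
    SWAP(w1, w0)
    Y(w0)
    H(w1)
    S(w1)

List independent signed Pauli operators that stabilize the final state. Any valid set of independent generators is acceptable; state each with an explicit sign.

The stabilizer group can be generated by -XZ, -ZY, among other valid generating sets.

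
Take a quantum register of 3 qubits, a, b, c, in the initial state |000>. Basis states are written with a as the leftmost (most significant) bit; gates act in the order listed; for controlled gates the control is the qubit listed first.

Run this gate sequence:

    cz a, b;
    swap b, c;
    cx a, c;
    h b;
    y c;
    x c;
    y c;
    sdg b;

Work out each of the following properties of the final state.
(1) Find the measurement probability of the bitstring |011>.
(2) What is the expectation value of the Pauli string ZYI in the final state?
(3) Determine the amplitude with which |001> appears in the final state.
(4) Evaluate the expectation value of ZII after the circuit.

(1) A full measurement returns |011> with probability 1/2.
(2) In the final state, ZYI has expectation -1.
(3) The final state's coefficient on |001> equals -sqrt(2)/2.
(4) The observable ZII averages to 1.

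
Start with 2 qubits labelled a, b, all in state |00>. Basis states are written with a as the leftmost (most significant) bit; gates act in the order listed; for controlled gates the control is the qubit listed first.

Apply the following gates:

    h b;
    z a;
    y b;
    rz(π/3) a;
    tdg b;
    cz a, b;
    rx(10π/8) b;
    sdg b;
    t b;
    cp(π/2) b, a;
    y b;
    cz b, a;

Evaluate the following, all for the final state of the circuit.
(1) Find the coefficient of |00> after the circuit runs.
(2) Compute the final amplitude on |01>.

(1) |00> carries amplitude sqrt(2)*(sqrt(sqrt(2) + 2)*exp(I*pi/12) + sqrt(2 - sqrt(2))*exp(I*pi/3))/4 in the final state.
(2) |01> carries amplitude sqrt(2)*(sqrt(2 - sqrt(2))*exp(5*I*pi/6) + sqrt(sqrt(2) + 2)*exp(I*pi/12))/4 in the final state.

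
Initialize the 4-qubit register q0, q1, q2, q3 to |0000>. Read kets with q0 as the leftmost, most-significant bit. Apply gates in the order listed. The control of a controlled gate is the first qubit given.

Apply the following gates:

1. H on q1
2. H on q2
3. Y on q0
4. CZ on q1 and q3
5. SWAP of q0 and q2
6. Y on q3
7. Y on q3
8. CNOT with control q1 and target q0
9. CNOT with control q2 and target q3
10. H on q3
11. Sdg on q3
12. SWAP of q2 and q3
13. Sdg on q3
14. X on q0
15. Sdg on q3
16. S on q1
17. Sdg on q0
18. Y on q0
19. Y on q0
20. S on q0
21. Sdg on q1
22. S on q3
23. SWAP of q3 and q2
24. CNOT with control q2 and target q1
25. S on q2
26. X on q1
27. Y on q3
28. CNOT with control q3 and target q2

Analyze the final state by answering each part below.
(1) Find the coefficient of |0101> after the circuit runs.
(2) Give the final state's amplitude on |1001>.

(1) The final state's coefficient on |0101> equals -sqrt(2)/4.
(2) |1001> carries amplitude -sqrt(2)/4 in the final state.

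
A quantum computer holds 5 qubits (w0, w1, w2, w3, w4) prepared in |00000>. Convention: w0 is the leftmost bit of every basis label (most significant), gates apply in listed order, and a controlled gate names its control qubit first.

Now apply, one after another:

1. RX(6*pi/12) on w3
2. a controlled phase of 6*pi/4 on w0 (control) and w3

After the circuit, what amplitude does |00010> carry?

|00010> carries amplitude -sqrt(2)*I/2 in the final state.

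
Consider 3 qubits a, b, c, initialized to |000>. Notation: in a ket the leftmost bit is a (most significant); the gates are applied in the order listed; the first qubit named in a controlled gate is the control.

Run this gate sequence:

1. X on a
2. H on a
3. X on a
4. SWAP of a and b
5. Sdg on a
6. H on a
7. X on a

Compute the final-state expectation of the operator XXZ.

In the final state, XXZ has expectation -1.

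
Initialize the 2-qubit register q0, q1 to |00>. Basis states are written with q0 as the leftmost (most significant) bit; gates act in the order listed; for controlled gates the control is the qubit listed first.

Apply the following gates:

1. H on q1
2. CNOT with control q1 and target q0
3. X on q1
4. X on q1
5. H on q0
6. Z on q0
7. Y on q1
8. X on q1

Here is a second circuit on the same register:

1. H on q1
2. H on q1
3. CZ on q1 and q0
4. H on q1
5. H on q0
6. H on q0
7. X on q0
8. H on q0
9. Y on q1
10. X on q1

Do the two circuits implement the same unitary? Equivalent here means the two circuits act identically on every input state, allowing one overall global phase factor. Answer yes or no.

No — the two circuits implement different unitaries, even allowing a global phase.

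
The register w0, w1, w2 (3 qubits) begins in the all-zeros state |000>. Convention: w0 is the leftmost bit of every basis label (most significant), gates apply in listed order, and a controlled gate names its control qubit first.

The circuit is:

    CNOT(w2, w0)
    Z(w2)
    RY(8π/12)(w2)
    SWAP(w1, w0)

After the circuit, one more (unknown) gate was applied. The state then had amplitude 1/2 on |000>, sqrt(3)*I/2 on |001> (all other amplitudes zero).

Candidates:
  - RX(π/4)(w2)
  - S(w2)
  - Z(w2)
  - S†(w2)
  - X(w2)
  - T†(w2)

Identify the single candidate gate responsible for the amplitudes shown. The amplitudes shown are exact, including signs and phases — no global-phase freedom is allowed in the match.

The applied gate was S(w2).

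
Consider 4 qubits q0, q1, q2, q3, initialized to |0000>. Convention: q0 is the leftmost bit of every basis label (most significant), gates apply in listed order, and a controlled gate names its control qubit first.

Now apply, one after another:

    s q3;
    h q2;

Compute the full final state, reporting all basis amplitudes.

After the circuit, the state carries amplitude sqrt(2)/2 on |0000>, sqrt(2)/2 on |0010>, and 0 on every other basis state.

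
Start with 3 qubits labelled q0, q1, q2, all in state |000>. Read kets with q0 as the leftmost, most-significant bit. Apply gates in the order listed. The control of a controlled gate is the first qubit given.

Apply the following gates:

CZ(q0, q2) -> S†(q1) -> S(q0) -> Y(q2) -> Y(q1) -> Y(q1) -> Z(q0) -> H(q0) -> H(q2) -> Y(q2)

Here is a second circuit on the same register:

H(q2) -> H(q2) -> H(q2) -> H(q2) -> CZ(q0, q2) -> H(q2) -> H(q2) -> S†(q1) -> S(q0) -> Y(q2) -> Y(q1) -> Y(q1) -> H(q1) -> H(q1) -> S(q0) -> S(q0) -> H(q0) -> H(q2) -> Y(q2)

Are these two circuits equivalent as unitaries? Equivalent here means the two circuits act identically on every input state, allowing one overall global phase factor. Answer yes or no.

Yes, they are equivalent — the unitaries differ by at most a global phase.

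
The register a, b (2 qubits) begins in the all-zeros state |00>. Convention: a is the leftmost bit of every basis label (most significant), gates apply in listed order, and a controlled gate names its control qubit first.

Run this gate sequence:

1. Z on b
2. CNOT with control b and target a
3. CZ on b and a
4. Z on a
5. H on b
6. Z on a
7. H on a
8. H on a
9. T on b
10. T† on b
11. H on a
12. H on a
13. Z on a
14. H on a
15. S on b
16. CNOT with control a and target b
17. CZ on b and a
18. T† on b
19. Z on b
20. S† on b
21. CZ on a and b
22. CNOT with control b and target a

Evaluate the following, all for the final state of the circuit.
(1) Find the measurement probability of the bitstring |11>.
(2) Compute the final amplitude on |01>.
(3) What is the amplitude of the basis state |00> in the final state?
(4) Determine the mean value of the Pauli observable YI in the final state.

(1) The probability of measuring |11> is 1/4. Key observation: the block from step 6 through step 13 cancels to the identity and can be dropped.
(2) |01> carries amplitude exp(I*pi/4)/2 in the final state.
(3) The amplitude on |00> is 1/2.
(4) The expectation value of YI is 1.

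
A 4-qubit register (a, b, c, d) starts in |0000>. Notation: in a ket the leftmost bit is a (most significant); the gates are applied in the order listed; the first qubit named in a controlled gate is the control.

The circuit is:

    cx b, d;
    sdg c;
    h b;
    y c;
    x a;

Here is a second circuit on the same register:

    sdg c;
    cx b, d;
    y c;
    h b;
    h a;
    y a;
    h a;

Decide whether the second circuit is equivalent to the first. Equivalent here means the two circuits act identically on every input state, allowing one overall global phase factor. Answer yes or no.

No — the two circuits implement different unitaries, even allowing a global phase.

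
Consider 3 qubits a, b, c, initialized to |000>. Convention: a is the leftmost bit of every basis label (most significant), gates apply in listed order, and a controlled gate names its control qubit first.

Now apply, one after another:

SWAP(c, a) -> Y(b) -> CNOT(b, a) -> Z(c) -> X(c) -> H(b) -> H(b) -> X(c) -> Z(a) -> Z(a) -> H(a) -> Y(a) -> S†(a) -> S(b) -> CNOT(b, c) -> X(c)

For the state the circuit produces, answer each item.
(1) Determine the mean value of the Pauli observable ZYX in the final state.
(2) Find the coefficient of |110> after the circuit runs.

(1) The observable ZYX averages to 0. Key observation: steps 5-8 multiply out to the identity, so the circuit reduces to the remaining gates.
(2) The amplitude on |110> is -sqrt(2)/2.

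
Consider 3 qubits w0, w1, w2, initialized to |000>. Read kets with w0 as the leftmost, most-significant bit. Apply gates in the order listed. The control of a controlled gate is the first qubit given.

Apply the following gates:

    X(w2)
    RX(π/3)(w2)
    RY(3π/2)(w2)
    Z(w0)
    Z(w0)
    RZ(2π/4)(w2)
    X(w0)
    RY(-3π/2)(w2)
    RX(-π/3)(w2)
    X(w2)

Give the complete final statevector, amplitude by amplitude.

The final amplitudes are sqrt(2)/2 on |100>, (-1 + I)*exp(3*I*pi/4)/2 on |101>, and 0 on every other basis state.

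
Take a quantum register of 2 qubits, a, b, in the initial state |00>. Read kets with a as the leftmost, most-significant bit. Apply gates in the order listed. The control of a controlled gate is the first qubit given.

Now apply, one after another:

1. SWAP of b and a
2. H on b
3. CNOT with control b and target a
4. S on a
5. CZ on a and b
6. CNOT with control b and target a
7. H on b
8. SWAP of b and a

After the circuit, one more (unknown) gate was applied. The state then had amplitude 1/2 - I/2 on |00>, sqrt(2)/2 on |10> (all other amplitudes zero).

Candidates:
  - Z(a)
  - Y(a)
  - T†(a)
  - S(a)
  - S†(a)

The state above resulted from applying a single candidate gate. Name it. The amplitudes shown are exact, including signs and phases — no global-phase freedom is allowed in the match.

It was T†(a) that produced the state shown.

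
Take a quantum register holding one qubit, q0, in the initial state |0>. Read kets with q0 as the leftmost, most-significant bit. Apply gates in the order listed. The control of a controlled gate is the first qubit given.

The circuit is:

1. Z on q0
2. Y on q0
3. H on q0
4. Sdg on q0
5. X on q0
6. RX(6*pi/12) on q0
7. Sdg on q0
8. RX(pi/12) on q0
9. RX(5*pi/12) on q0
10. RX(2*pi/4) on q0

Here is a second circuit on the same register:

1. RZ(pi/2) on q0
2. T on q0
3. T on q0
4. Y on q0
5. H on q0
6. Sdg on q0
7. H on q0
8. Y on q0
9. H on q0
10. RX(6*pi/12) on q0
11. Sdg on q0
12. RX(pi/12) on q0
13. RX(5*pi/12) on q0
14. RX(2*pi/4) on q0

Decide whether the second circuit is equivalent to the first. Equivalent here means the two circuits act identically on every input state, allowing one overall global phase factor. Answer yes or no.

No — the two circuits implement different unitaries, even allowing a global phase.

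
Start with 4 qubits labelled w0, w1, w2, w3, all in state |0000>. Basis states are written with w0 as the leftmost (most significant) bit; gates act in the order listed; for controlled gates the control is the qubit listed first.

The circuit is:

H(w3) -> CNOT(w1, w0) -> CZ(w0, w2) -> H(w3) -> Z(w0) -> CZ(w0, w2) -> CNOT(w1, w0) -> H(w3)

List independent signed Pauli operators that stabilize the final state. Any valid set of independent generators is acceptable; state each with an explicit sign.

One valid set of independent stabilizer generators is +IIIX, +ZIII, +IZII, +IIZI (any independent generating set of the same group is equally correct).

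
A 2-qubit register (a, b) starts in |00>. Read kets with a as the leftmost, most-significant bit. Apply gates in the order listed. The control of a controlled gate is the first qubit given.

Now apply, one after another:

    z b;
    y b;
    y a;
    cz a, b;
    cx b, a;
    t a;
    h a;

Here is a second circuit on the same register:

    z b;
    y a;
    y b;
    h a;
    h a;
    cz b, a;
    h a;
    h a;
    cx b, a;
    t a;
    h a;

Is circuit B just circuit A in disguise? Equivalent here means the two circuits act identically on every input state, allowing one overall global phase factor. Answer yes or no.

Yes, they are equivalent — the unitaries differ by at most a global phase.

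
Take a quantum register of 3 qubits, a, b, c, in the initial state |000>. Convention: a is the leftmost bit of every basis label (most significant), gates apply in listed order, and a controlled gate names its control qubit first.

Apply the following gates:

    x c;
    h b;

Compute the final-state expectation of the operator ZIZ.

In the final state, ZIZ has expectation -1.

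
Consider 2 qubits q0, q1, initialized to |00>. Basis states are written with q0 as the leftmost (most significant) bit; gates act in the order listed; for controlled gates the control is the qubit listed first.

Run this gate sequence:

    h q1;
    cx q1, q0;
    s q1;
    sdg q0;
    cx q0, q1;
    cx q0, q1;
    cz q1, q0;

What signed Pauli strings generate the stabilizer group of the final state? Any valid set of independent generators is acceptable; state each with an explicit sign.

One valid set of independent stabilizer generators is -XX, +ZZ (any independent generating set of the same group is equally correct). Key observation: steps 5-6 multiply out to the identity, so the circuit reduces to the remaining gates.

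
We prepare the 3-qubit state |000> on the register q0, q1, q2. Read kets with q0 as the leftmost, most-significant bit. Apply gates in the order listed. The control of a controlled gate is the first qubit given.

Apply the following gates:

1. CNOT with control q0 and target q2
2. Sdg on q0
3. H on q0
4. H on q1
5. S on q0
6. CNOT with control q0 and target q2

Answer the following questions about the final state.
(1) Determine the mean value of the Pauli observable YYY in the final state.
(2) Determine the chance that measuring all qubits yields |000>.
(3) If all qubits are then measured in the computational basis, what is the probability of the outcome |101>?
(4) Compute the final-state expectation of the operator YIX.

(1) The observable YYY averages to 0.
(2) Outcome |000> occurs with probability 1/4.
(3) The probability of measuring |101> is 1/4.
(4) In the final state, YIX has expectation 1.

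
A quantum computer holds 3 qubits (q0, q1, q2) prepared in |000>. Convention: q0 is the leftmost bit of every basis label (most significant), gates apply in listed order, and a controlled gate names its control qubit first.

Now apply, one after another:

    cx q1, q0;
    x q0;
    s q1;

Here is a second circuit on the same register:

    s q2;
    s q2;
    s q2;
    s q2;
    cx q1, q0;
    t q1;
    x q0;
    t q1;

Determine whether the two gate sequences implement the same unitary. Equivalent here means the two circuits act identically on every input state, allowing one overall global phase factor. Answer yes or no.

Yes — the two circuits implement the same unitary up to a global phase.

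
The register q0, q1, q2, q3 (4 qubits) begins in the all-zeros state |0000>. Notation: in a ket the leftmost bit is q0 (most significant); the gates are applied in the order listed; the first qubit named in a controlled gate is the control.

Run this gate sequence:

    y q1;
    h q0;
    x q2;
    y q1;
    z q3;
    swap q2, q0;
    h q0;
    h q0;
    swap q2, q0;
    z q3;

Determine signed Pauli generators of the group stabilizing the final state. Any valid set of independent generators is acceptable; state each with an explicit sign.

The stabilizer group can be generated by +XIII, +IZII, -IIZI, +IIIZ, among other valid generating sets. Key observation: the block from step 5 through step 10 cancels to the identity and can be dropped.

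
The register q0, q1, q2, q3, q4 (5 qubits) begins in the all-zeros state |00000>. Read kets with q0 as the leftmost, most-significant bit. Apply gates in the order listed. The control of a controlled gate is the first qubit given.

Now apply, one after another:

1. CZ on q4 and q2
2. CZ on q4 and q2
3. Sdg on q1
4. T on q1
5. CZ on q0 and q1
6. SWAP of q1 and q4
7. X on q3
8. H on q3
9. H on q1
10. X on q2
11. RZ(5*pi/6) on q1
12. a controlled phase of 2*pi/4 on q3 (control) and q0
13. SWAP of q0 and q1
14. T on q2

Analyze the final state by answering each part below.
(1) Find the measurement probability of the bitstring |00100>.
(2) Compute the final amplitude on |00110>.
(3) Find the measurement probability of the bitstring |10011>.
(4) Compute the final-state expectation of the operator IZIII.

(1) Outcome |00100> occurs with probability 1/4. Key observation: steps 1-2 multiply out to the identity, so the circuit reduces to the remaining gates.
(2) The final state's coefficient on |00110> equals exp(5*I*pi/6)/2.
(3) Outcome |10011> occurs with probability 0.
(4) In the final state, IZIII has expectation 1.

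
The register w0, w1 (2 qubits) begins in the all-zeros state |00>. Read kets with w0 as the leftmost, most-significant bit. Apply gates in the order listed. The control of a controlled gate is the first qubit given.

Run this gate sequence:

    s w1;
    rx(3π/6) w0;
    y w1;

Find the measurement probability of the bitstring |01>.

The probability of measuring |01> is 1/2.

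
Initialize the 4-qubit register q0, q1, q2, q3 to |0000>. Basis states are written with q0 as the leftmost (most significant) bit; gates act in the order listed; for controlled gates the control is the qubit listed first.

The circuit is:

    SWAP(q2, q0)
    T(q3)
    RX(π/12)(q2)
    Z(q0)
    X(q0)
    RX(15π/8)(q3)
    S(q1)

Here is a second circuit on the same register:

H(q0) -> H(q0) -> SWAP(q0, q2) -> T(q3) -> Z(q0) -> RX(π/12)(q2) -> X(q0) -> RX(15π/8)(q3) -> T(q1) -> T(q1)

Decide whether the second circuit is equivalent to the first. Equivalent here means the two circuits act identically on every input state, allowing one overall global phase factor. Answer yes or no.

Yes, they are equivalent — the unitaries differ by at most a global phase.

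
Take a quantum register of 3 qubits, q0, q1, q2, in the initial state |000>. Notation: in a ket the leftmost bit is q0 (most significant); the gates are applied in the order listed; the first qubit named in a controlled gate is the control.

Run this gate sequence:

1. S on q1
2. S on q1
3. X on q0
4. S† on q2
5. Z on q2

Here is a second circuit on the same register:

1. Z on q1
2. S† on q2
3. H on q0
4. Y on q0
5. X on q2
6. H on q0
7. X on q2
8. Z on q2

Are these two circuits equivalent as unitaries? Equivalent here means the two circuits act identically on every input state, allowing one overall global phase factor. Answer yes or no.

No, they are not equivalent — no single phase factor reconciles the two unitaries.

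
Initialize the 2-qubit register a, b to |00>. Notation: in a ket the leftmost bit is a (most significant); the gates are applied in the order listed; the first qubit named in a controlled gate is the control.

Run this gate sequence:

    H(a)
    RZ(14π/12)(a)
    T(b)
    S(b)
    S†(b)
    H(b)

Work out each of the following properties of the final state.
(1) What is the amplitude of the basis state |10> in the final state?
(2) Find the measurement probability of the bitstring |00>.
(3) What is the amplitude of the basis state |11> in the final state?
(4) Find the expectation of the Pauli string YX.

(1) The final state's coefficient on |10> equals exp(7*I*pi/12)/2. Key observation: steps 4-5 multiply out to the identity, so the circuit reduces to the remaining gates.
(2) The probability of measuring |00> is 1/4.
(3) The final state's coefficient on |11> equals exp(7*I*pi/12)/2.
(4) In the final state, YX has expectation -1/2.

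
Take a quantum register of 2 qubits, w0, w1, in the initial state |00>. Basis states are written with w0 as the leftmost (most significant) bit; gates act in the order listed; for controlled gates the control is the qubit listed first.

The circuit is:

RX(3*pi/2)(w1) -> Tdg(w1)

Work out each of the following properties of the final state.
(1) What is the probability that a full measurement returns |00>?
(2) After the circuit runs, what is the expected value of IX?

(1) Outcome |00> occurs with probability 1/2.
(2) The expectation value of IX is sqrt(2)/2.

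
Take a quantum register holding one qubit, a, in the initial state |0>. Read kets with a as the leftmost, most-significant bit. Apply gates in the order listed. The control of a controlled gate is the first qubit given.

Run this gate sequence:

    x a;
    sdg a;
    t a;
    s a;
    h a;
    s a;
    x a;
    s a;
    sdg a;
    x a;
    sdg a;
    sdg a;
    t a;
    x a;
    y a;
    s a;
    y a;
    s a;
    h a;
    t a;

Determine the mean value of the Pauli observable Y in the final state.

In the final state, Y has expectation 1/2. Key observation: the block from step 6 through step 11 cancels to the identity and can be dropped.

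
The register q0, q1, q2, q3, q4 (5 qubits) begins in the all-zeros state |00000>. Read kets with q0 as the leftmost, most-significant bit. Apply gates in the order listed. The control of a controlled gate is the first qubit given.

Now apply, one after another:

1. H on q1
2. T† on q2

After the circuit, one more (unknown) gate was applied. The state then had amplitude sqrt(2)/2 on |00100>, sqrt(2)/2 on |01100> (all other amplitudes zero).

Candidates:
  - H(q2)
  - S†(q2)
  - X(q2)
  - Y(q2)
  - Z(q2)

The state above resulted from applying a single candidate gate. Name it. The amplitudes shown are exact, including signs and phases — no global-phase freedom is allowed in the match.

The unique candidate consistent with the amplitudes is X(q2).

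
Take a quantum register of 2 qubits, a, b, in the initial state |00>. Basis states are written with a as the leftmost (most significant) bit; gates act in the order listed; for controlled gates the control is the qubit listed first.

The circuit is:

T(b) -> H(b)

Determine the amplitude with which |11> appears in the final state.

The final state's coefficient on |11> equals 0.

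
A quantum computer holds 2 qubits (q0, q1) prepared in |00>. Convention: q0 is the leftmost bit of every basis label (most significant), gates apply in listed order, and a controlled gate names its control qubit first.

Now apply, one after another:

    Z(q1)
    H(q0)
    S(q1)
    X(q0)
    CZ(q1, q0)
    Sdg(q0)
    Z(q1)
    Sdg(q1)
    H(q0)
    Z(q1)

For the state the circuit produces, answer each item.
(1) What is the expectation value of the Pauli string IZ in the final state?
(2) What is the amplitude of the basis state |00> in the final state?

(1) In the final state, IZ has expectation 1.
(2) The amplitude on |00> is 1/2 - I/2.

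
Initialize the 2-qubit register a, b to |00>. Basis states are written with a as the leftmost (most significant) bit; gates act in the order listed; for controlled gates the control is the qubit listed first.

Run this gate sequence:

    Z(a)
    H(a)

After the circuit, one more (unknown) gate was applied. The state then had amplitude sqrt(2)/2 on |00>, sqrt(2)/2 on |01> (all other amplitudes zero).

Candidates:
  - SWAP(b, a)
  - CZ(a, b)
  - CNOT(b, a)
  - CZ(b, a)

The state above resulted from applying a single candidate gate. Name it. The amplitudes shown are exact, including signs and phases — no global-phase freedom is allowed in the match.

The applied gate was SWAP(b, a).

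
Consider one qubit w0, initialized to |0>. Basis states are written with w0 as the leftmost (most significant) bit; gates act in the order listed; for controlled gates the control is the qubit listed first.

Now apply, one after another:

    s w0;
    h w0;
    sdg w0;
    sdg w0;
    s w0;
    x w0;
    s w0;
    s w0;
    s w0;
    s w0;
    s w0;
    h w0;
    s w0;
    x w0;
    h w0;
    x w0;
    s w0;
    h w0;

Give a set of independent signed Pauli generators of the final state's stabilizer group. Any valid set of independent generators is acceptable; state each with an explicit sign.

The stabilizer group can be generated by -Y, among other valid generating sets. Key observation: steps 7-10 multiply out to the identity, so the circuit reduces to the remaining gates.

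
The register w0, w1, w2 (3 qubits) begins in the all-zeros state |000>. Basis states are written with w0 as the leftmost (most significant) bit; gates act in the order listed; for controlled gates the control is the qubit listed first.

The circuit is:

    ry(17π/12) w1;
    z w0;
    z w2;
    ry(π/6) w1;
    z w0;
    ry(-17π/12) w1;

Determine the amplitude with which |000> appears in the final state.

The final state's coefficient on |000> equals sqrt(2)/4 + sqrt(6)/4.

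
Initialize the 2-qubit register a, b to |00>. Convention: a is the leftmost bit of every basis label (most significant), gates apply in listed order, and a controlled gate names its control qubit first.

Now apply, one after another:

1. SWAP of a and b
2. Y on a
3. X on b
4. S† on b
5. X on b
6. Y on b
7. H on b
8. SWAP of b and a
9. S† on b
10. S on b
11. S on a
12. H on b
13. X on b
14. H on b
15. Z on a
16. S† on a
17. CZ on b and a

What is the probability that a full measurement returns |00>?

Outcome |00> occurs with probability 0.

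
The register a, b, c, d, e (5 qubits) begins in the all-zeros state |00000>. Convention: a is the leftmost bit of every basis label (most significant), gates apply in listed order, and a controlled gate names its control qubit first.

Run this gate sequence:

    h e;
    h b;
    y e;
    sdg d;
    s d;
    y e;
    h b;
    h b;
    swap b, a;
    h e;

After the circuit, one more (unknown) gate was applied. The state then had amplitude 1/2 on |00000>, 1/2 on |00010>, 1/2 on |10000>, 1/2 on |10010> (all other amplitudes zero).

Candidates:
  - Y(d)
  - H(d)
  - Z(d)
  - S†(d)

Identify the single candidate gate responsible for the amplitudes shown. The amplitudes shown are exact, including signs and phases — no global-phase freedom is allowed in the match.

The applied gate was H(d). Key observation: gates 2-7 undo each other exactly, leaving only the rest of the circuit to track.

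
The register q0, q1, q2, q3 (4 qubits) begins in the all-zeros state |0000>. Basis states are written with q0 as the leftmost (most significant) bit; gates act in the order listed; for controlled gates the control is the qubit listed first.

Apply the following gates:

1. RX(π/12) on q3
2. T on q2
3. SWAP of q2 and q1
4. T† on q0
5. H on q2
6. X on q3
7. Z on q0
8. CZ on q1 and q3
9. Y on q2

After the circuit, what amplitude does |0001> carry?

|0001> carries amplitude -I*sqrt(6*sqrt(2) + 12)/8 - I*sqrt(4 - 2*sqrt(2))/8 in the final state.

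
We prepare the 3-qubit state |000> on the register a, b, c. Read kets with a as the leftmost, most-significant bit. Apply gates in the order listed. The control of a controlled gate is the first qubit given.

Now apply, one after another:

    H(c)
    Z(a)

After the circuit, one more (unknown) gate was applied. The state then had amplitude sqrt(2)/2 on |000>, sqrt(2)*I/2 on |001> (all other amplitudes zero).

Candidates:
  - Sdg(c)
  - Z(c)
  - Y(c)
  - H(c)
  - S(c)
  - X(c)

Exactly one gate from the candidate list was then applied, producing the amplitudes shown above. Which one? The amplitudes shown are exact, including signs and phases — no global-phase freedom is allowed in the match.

The unique candidate consistent with the amplitudes is S(c).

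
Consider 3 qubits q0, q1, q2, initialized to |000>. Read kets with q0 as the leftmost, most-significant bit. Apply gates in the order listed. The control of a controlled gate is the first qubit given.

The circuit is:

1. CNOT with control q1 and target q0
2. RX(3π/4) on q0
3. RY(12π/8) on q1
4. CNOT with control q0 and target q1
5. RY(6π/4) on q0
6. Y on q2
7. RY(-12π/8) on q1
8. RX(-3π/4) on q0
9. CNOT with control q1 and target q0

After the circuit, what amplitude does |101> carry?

|101> carries amplitude 1/2 + sqrt(2)*I/2 in the final state.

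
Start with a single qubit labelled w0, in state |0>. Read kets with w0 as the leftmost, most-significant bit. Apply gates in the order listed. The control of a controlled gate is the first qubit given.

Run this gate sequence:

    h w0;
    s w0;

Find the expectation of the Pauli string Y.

In the final state, Y has expectation 1.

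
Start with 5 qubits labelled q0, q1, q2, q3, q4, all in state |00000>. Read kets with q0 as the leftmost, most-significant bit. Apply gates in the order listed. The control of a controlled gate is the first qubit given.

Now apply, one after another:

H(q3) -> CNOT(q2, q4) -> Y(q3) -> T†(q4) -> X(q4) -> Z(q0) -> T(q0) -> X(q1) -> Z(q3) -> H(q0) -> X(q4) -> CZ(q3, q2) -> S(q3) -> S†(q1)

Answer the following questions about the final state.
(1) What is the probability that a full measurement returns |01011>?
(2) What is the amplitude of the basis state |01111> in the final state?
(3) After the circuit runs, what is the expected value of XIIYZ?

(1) Outcome |01011> occurs with probability 0.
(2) |01111> carries amplitude 0 in the final state.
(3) The expectation value of XIIYZ is 1.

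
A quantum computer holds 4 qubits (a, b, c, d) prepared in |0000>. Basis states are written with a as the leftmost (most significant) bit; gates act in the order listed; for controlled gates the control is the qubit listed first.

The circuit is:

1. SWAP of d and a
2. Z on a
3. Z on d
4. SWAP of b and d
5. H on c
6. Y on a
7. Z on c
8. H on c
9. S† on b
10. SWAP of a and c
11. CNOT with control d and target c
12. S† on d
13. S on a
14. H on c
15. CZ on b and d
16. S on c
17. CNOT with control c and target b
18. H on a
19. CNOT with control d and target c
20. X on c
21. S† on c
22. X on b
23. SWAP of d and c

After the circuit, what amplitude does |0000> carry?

The final state's coefficient on |0000> equals I/2.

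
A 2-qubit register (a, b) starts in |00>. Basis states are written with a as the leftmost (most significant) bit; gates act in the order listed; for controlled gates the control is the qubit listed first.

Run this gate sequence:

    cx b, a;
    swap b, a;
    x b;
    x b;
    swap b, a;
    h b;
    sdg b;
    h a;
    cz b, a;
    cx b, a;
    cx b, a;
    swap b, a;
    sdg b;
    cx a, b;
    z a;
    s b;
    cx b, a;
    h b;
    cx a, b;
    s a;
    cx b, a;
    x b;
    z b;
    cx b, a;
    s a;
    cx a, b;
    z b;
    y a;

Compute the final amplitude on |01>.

The final state's coefficient on |01> equals -sqrt(2)/2. Key observation: gates 2-5 undo each other exactly, leaving only the rest of the circuit to track.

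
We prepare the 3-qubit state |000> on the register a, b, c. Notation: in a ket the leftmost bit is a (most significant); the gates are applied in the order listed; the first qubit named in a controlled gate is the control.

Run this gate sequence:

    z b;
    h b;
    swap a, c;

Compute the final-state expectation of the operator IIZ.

The observable IIZ averages to 1.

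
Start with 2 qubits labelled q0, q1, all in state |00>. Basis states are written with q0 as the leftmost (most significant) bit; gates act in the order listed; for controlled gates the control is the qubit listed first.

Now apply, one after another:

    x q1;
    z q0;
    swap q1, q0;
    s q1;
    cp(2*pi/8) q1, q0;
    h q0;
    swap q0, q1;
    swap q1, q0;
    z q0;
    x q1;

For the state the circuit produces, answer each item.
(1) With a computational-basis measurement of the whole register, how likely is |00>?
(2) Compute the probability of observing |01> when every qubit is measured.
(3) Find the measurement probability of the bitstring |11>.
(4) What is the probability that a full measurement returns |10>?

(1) Outcome |00> occurs with probability 0.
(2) The probability of measuring |01> is 1/2.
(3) A full measurement returns |11> with probability 1/2.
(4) The probability of measuring |10> is 0.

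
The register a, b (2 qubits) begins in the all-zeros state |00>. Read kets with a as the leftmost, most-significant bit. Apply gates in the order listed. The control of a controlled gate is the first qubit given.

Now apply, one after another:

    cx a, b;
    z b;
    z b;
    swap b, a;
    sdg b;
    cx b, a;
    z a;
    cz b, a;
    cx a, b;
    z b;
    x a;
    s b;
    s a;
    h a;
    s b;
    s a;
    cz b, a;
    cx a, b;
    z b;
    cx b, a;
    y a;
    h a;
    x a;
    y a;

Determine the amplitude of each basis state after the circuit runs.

The resulting statevector has amplitude I/2 on |00>, -1/2 on |01>, I/2 on |10>, -1/2 on |11>.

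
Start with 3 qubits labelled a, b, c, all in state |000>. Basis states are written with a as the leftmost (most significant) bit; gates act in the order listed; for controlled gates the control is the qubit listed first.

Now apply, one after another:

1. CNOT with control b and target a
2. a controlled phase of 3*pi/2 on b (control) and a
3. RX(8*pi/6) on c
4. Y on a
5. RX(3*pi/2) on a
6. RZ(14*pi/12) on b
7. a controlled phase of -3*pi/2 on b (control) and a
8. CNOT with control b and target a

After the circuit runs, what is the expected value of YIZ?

In the final state, YIZ has expectation 1/2.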